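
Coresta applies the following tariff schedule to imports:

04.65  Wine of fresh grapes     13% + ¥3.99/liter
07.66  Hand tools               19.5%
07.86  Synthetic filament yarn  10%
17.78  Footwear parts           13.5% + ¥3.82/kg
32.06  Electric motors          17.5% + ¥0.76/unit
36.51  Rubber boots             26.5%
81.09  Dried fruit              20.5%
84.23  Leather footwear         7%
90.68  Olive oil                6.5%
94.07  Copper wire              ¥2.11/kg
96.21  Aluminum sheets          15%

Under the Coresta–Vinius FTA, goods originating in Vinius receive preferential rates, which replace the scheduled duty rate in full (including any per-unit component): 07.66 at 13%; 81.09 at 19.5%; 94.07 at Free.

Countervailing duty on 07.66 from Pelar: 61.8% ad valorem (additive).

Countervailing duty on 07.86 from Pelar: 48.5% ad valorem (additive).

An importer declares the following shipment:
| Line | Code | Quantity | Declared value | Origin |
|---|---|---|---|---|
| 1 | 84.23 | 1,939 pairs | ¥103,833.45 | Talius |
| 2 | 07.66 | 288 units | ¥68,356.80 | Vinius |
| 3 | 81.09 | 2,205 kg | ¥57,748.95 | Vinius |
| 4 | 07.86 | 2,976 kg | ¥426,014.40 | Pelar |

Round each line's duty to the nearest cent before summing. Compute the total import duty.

Line 1 (84.23, Talius, 1,939 pairs, ¥103,833.45):
Base rate for 84.23 is 7%.
Duty = ¥103,833.45 × 7% = ¥7,268.34.
Line 2 (07.66, Vinius, 288 units, ¥68,356.80):
Base rate for 07.66 is 19.5%.
Origin Vinius qualifies under the Coresta–Vinius agreement and 07.66 is covered: preferential rate 13% applies instead.
The additional-duty order on 07.66 targets Pelar, not Vinius; it does not apply.
Duty = ¥68,356.80 × 13% = ¥8,886.38.
Line 3 (81.09, Vinius, 2,205 kg, ¥57,748.95):
Base rate for 81.09 is 20.5%.
Origin Vinius qualifies under the Coresta–Vinius agreement and 81.09 is covered: preferential rate 19.5% applies instead.
Duty = ¥57,748.95 × 19.5% = ¥11,261.05.
Line 4 (07.86, Pelar, 2,976 kg, ¥426,014.40):
Base rate for 07.86 is 10%.
Additional duty on 07.86 from Pelar: +48.5%. Applied ad valorem rate: 10% + 48.5% = 58.5%.
Duty = ¥426,014.40 × 58.5% = ¥249,218.42.
Total = ¥7,268.34 + ¥8,886.38 + ¥11,261.05 + ¥249,218.42 = ¥276,634.19.

¥276,634.19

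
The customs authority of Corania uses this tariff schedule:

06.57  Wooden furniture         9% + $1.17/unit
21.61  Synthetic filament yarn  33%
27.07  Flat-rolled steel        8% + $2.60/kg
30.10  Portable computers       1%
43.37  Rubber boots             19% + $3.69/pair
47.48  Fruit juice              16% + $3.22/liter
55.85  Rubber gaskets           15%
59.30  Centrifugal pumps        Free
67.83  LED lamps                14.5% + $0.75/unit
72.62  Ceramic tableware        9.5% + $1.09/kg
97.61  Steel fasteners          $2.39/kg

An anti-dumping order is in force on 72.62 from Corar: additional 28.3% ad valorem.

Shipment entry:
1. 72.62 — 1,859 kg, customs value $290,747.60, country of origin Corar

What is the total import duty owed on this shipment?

$111,928.90

Line 1 (72.62, Corar, 1,859 kg, $290,747.60):
Base rate for 72.62 is 9.5% + $1.09/kg.
Additional duty on 72.62 from Corar: +28.3%. Applied ad valorem rate: 9.5% + 28.3% = 37.8%.
Duty = $290,747.60 × 37.8% + 1,859 × $1.09 = $111,928.90.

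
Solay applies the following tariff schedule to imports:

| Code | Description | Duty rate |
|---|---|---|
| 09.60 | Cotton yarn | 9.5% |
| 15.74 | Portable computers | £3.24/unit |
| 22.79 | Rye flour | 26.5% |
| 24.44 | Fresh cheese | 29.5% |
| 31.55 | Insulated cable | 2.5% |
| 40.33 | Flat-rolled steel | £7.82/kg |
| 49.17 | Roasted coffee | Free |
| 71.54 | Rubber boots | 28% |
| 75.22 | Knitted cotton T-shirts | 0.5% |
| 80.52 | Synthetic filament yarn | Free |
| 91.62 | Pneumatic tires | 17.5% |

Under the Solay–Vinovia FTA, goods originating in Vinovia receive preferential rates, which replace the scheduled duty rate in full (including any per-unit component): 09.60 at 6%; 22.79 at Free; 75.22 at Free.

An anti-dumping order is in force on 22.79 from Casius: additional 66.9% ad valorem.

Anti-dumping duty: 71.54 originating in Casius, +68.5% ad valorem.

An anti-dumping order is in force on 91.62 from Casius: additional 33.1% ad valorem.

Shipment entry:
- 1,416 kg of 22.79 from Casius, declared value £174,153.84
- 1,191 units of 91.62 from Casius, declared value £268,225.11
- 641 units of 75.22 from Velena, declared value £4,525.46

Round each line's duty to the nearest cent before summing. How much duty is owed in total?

Line 1 (22.79, Casius, 1,416 kg, £174,153.84):
Base rate for 22.79 is 26.5%.
22.79 has an FTA preferential rate, but origin Casius is not Vinovia; base rate stands.
Additional duty on 22.79 from Casius: +66.9%. Applied ad valorem rate: 26.5% + 66.9% = 93.4%.
Duty = £174,153.84 × 93.4% = £162,659.69.
Line 2 (91.62, Casius, 1,191 units, £268,225.11):
Base rate for 91.62 is 17.5%.
Additional duty on 91.62 from Casius: +33.1%. Applied ad valorem rate: 17.5% + 33.1% = 50.6%.
Duty = £268,225.11 × 50.6% = £135,721.91.
Line 3 (75.22, Velena, 641 units, £4,525.46):
Base rate for 75.22 is 0.5%.
75.22 has an FTA preferential rate, but origin Velena is not Vinovia; base rate stands.
Duty = £4,525.46 × 0.5% = £22.63.
Total = £162,659.69 + £135,721.91 + £22.63 = £298,404.23.

£298,404.23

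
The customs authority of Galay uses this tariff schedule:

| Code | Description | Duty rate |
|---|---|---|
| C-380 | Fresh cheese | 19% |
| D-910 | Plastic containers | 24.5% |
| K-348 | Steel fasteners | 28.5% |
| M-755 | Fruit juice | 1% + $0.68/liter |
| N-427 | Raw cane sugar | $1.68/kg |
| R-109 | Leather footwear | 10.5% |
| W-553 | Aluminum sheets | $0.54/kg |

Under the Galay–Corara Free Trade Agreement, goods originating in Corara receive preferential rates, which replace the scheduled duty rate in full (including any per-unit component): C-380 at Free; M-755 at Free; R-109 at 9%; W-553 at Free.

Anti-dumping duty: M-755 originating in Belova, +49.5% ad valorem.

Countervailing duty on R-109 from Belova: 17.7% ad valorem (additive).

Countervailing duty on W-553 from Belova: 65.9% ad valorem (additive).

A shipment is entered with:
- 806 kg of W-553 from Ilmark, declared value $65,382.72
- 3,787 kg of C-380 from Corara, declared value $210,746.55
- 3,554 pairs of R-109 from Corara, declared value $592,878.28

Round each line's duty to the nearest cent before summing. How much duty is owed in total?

$53,794.29

Line 1 (W-553, Ilmark, 806 kg, $65,382.72):
Base rate for W-553 is $0.54/kg.
W-553 has an FTA preferential rate, but origin Ilmark is not Corara; base rate stands.
The additional-duty order on W-553 targets Belova, not Ilmark; it does not apply.
Duty = 806 × $0.54 = $435.24.
Line 2 (C-380, Corara, 3,787 kg, $210,746.55):
Base rate for C-380 is 19%.
Origin Corara qualifies under the Galay–Corara agreement and C-380 is covered: preferential rate Free applies instead.
Duty = $210,746.55 × 0% = $0.00.
Line 3 (R-109, Corara, 3,554 pairs, $592,878.28):
Base rate for R-109 is 10.5%.
Origin Corara qualifies under the Galay–Corara agreement and R-109 is covered: preferential rate 9% applies instead.
The additional-duty order on R-109 targets Belova, not Corara; it does not apply.
Duty = $592,878.28 × 9% = $53,359.05.
Total = $435.24 + $0.00 + $53,359.05 = $53,794.29.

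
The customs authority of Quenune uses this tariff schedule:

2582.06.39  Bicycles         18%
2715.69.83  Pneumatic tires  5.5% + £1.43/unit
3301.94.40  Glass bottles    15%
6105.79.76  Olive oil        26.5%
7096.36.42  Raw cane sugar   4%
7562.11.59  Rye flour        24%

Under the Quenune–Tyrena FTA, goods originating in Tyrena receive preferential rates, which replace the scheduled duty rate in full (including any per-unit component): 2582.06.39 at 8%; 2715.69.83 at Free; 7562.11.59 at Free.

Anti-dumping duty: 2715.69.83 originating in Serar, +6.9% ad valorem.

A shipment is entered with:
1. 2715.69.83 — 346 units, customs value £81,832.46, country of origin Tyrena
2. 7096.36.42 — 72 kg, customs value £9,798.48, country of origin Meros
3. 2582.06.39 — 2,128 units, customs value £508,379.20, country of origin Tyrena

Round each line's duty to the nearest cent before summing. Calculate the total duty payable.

£41,062.28

Line 1 (2715.69.83, Tyrena, 346 units, £81,832.46):
Base rate for 2715.69.83 is 5.5% + £1.43/unit.
Origin Tyrena qualifies under the Quenune–Tyrena agreement and 2715.69.83 is covered: preferential rate Free applies instead.
The additional-duty order on 2715.69.83 targets Serar, not Tyrena; it does not apply.
Duty = £81,832.46 × 0% = £0.00.
Line 2 (7096.36.42, Meros, 72 kg, £9,798.48):
Base rate for 7096.36.42 is 4%.
Duty = £9,798.48 × 4% = £391.94.
Line 3 (2582.06.39, Tyrena, 2,128 units, £508,379.20):
Base rate for 2582.06.39 is 18%.
Origin Tyrena qualifies under the Quenune–Tyrena agreement and 2582.06.39 is covered: preferential rate 8% applies instead.
Duty = £508,379.20 × 8% = £40,670.34.
Total = £0.00 + £391.94 + £40,670.34 = £41,062.28.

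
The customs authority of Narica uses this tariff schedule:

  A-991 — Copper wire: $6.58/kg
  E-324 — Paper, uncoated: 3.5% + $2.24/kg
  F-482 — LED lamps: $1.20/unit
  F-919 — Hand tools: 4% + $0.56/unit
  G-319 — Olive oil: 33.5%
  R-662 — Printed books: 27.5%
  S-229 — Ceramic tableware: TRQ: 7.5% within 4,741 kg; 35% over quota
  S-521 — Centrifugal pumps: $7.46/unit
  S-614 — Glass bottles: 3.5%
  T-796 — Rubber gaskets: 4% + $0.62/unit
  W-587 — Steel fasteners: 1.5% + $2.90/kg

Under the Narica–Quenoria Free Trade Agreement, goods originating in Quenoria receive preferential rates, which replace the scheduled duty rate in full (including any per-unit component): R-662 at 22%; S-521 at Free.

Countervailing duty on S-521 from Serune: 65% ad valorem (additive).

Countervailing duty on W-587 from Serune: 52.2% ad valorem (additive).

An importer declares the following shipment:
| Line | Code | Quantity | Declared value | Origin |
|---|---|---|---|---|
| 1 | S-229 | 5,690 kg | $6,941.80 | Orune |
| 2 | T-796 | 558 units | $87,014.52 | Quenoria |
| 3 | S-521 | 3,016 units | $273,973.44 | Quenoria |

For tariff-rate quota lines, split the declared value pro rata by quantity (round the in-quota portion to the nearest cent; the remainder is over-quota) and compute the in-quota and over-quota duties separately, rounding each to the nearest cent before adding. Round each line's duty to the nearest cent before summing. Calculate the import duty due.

$4,665.56

Line 1 (S-229, Orune, 5,690 kg, $6,941.80):
Code S-229 is under a tariff-rate quota (threshold 4,741 kg). In-quota: 4,741 kg at 7.5%; over-quota: 949 kg at 35%.
Pro-rata value split: in-quota = $6,941.80 × 4,741/5,690 = $5,784.02; over-quota = $6,941.80 − $5,784.02 = $1,157.78.
In-quota duty = $5,784.02 × 7.5% = $433.80. Over-quota duty = $1,157.78 × 35% = $405.22.
Line duty = $433.80 + $405.22 = $839.02.
Line 2 (T-796, Quenoria, 558 units, $87,014.52):
Base rate for T-796 is 4% + $0.62/unit.
Origin Quenoria is the FTA partner but T-796 is not on the preference list; base rate stands.
Duty = $87,014.52 × 4% + 558 × $0.62 = $3,826.54.
Line 3 (S-521, Quenoria, 3,016 units, $273,973.44):
Base rate for S-521 is $7.46/unit.
Origin Quenoria qualifies under the Narica–Quenoria agreement and S-521 is covered: preferential rate Free applies instead.
The additional-duty order on S-521 targets Serune, not Quenoria; it does not apply.
Duty = $273,973.44 × 0% = $0.00.
Total = $839.02 + $3,826.54 + $0.00 = $4,665.56.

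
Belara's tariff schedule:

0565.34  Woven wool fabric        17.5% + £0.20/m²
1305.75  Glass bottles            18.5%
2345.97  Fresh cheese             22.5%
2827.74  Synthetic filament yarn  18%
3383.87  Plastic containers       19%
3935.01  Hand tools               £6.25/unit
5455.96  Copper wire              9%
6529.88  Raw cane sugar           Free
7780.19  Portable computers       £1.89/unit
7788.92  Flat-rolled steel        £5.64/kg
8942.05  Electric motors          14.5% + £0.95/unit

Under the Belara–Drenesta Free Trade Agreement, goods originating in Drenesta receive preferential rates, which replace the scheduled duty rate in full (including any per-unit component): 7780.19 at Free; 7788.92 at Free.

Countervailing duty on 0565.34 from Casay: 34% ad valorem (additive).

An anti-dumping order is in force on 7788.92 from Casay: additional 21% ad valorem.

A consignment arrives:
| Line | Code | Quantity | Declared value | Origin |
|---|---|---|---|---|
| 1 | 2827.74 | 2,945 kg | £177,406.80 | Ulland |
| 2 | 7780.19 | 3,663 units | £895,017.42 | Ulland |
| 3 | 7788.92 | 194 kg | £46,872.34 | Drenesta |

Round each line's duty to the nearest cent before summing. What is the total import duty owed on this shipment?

Line 1 (2827.74, Ulland, 2,945 kg, £177,406.80):
Base rate for 2827.74 is 18%.
Duty = £177,406.80 × 18% = £31,933.22.
Line 2 (7780.19, Ulland, 3,663 units, £895,017.42):
Base rate for 7780.19 is £1.89/unit.
7780.19 has an FTA preferential rate, but origin Ulland is not Drenesta; base rate stands.
Duty = 3,663 × £1.89 = £6,923.07.
Line 3 (7788.92, Drenesta, 194 kg, £46,872.34):
Base rate for 7788.92 is £5.64/kg.
Origin Drenesta qualifies under the Belara–Drenesta agreement and 7788.92 is covered: preferential rate Free applies instead.
The additional-duty order on 7788.92 targets Casay, not Drenesta; it does not apply.
Duty = £46,872.34 × 0% = £0.00.
Total = £31,933.22 + £6,923.07 + £0.00 = £38,856.29.

£38,856.29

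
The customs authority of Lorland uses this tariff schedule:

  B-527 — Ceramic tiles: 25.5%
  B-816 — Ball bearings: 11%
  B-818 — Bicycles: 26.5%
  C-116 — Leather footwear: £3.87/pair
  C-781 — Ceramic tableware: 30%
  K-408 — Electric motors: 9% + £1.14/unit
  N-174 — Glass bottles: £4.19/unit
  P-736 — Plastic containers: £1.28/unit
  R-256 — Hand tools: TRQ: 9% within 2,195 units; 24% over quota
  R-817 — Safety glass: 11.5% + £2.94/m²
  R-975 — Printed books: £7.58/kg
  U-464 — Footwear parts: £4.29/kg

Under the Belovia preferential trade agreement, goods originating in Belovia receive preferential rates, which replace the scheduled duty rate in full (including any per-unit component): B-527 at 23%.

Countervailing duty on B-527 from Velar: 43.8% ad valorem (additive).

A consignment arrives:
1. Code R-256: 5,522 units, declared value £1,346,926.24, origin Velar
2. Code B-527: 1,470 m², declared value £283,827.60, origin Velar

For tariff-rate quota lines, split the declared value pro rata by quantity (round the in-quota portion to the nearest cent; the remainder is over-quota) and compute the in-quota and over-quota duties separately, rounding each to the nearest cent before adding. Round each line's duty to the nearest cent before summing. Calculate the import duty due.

Line 1 (R-256, Velar, 5,522 units, £1,346,926.24):
Code R-256 is under a tariff-rate quota (threshold 2,195 units). In-quota: 2,195 units at 9%; over-quota: 3,327 units at 24%.
Pro-rata value split: in-quota = £1,346,926.24 × 2,195/5,522 = £535,404.40; over-quota = £1,346,926.24 − £535,404.40 = £811,521.84.
In-quota duty = £535,404.40 × 9% = £48,186.40. Over-quota duty = £811,521.84 × 24% = £194,765.24.
Line duty = £48,186.40 + £194,765.24 = £242,951.64.
Line 2 (B-527, Velar, 1,470 m², £283,827.60):
Base rate for B-527 is 25.5%.
B-527 has an FTA preferential rate, but origin Velar is not Belovia; base rate stands.
Additional duty on B-527 from Velar: +43.8%. Applied ad valorem rate: 25.5% + 43.8% = 69.3%.
Duty = £283,827.60 × 69.3% = £196,692.53.
Total = £242,951.64 + £196,692.53 = £439,644.17.

£439,644.17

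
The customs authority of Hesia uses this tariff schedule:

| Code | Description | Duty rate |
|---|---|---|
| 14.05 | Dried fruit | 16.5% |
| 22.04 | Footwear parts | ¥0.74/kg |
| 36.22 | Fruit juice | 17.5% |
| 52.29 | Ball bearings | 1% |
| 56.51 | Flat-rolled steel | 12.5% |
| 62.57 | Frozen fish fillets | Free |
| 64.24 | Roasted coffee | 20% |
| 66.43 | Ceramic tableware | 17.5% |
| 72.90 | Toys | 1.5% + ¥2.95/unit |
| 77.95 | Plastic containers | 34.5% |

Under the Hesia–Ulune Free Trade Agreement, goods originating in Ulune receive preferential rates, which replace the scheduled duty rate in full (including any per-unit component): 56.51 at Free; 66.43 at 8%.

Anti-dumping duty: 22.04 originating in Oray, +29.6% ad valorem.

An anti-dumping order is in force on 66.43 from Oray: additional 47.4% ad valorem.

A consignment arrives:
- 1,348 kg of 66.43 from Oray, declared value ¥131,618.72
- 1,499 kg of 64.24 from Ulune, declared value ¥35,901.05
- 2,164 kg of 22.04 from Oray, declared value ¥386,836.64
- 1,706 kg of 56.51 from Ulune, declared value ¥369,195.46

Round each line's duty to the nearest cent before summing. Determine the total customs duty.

¥208,705.77

Line 1 (66.43, Oray, 1,348 kg, ¥131,618.72):
Base rate for 66.43 is 17.5%.
66.43 has an FTA preferential rate, but origin Oray is not Ulune; base rate stands.
Additional duty on 66.43 from Oray: +47.4%. Applied ad valorem rate: 17.5% + 47.4% = 64.9%.
Duty = ¥131,618.72 × 64.9% = ¥85,420.55.
Line 2 (64.24, Ulune, 1,499 kg, ¥35,901.05):
Base rate for 64.24 is 20%.
Origin Ulune is the FTA partner but 64.24 is not on the preference list; base rate stands.
Duty = ¥35,901.05 × 20% = ¥7,180.21.
Line 3 (22.04, Oray, 2,164 kg, ¥386,836.64):
Base rate for 22.04 is ¥0.74/kg.
Additional duty on 22.04 from Oray: +29.6% ad valorem. Applied ad valorem rate = 29.6%.
Duty = ¥386,836.64 × 29.6% + 2,164 × ¥0.74 = ¥116,105.01.
Line 4 (56.51, Ulune, 1,706 kg, ¥369,195.46):
Base rate for 56.51 is 12.5%.
Origin Ulune qualifies under the Hesia–Ulune agreement and 56.51 is covered: preferential rate Free applies instead.
Duty = ¥369,195.46 × 0% = ¥0.00.
Total = ¥85,420.55 + ¥7,180.21 + ¥116,105.01 + ¥0.00 = ¥208,705.77.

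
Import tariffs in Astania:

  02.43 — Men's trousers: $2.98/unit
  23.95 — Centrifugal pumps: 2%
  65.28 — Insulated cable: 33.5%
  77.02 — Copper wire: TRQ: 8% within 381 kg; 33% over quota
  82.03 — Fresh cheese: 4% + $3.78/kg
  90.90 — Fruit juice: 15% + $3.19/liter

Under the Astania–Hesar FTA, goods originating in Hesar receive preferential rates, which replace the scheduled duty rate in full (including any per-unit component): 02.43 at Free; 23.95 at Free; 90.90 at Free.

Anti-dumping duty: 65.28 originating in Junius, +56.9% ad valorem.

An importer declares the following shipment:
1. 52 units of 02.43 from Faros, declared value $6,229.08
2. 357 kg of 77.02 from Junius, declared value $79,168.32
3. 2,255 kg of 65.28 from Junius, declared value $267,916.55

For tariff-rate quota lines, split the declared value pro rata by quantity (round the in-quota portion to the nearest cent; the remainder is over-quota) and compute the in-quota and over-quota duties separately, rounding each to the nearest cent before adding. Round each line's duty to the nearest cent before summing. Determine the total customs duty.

Line 1 (02.43, Faros, 52 units, $6,229.08):
Base rate for 02.43 is $2.98/unit.
02.43 has an FTA preferential rate, but origin Faros is not Hesar; base rate stands.
Duty = 52 × $2.98 = $154.96.
Line 2 (77.02, Junius, 357 kg, $79,168.32):
Code 77.02 is under a tariff-rate quota (threshold 381 kg). Quantity 357 kg is within the quota, so the in-quota rate 8% applies to the full value.
Duty = $79,168.32 × 8% = $6,333.47.
Line 3 (65.28, Junius, 2,255 kg, $267,916.55):
Base rate for 65.28 is 33.5%.
Additional duty on 65.28 from Junius: +56.9%. Applied ad valorem rate: 33.5% + 56.9% = 90.4%.
Duty = $267,916.55 × 90.4% = $242,196.56.
Total = $154.96 + $6,333.47 + $242,196.56 = $248,684.99.

$248,684.99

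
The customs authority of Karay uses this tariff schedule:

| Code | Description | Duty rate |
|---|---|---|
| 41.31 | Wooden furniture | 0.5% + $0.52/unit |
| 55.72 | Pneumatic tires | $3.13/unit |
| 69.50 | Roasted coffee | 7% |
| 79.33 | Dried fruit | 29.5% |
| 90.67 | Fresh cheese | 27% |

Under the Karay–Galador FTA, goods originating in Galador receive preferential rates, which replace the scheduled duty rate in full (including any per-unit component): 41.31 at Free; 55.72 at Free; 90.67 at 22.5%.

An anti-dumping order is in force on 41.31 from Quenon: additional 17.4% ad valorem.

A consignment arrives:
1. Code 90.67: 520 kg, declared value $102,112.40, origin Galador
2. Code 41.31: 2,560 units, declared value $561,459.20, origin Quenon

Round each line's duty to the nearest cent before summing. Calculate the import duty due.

$124,807.69

Line 1 (90.67, Galador, 520 kg, $102,112.40):
Base rate for 90.67 is 27%.
Origin Galador qualifies under the Karay–Galador agreement and 90.67 is covered: preferential rate 22.5% applies instead.
Duty = $102,112.40 × 22.5% = $22,975.29.
Line 2 (41.31, Quenon, 2,560 units, $561,459.20):
Base rate for 41.31 is 0.5% + $0.52/unit.
41.31 has an FTA preferential rate, but origin Quenon is not Galador; base rate stands.
Additional duty on 41.31 from Quenon: +17.4%. Applied ad valorem rate: 0.5% + 17.4% = 17.9%.
Duty = $561,459.20 × 17.9% + 2,560 × $0.52 = $101,832.40.
Total = $22,975.29 + $101,832.40 = $124,807.69.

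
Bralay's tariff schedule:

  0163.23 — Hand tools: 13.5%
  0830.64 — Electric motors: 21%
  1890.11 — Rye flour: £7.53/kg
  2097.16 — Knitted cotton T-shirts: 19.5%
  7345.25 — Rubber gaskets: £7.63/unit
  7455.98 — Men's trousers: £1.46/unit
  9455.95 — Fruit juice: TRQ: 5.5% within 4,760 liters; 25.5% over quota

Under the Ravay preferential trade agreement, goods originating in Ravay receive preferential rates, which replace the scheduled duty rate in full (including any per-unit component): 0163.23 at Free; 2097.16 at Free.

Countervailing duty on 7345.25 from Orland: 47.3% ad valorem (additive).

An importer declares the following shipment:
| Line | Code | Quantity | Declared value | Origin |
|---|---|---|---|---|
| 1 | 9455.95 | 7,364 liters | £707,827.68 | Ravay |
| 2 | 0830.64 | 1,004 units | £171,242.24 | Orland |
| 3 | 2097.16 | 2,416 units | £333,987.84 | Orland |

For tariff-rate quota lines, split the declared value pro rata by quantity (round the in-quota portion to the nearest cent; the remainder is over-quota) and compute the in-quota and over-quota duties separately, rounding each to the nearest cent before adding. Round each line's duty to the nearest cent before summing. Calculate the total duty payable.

Line 1 (9455.95, Ravay, 7,364 liters, £707,827.68):
Code 9455.95 is under a tariff-rate quota (threshold 4,760 liters). In-quota: 4,760 liters at 5.5%; over-quota: 2,604 liters at 25.5%.
Pro-rata value split: in-quota = £707,827.68 × 4,760/7,364 = £457,531.20; over-quota = £707,827.68 − £457,531.20 = £250,296.48.
In-quota duty = £457,531.20 × 5.5% = £25,164.22. Over-quota duty = £250,296.48 × 25.5% = £63,825.60.
Line duty = £25,164.22 + £63,825.60 = £88,989.82.
Line 2 (0830.64, Orland, 1,004 units, £171,242.24):
Base rate for 0830.64 is 21%.
Duty = £171,242.24 × 21% = £35,960.87.
Line 3 (2097.16, Orland, 2,416 units, £333,987.84):
Base rate for 2097.16 is 19.5%.
2097.16 has an FTA preferential rate, but origin Orland is not Ravay; base rate stands.
Duty = £333,987.84 × 19.5% = £65,127.63.
Total = £88,989.82 + £35,960.87 + £65,127.63 = £190,078.32.

£190,078.32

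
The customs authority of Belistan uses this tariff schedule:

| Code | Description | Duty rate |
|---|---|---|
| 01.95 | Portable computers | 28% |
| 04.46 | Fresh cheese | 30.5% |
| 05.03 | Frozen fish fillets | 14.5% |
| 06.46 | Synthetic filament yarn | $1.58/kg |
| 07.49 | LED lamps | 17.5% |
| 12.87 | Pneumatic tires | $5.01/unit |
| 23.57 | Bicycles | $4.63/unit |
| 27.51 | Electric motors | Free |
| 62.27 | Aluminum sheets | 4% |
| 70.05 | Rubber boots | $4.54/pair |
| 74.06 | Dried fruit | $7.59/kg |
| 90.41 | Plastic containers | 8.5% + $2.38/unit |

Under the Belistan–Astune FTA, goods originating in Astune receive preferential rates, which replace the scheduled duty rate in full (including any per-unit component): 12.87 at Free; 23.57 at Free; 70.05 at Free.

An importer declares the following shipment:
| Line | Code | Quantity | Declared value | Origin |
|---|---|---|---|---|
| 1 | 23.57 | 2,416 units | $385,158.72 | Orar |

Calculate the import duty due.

Line 1 (23.57, Orar, 2,416 units, $385,158.72):
Base rate for 23.57 is $4.63/unit.
23.57 has an FTA preferential rate, but origin Orar is not Astune; base rate stands.
Duty = 2,416 × $4.63 = $11,186.08.

$11,186.08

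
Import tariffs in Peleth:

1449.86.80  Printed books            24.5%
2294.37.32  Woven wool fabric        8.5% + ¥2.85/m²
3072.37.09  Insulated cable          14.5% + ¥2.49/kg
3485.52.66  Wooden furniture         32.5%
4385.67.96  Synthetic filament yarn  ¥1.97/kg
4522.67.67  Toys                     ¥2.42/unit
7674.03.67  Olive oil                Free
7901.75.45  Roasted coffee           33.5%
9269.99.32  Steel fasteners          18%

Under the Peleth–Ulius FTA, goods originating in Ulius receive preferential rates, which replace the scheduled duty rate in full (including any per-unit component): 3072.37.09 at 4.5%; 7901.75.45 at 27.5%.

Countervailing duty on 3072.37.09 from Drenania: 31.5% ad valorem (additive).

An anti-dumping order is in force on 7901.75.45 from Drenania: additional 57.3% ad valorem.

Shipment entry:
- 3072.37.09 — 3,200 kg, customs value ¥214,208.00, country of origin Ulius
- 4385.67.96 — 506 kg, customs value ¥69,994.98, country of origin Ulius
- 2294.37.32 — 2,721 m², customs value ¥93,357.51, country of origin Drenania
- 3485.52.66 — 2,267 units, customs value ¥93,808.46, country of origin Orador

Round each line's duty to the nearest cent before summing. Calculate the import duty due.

Line 1 (3072.37.09, Ulius, 3,200 kg, ¥214,208.00):
Base rate for 3072.37.09 is 14.5% + ¥2.49/kg.
Origin Ulius qualifies under the Peleth–Ulius agreement and 3072.37.09 is covered: preferential rate 4.5% applies instead.
The additional-duty order on 3072.37.09 targets Drenania, not Ulius; it does not apply.
Duty = ¥214,208.00 × 4.5% = ¥9,639.36.
Line 2 (4385.67.96, Ulius, 506 kg, ¥69,994.98):
Base rate for 4385.67.96 is ¥1.97/kg.
Origin Ulius is the FTA partner but 4385.67.96 is not on the preference list; base rate stands.
Duty = 506 × ¥1.97 = ¥996.82.
Line 3 (2294.37.32, Drenania, 2,721 m², ¥93,357.51):
Base rate for 2294.37.32 is 8.5% + ¥2.85/m².
Duty = ¥93,357.51 × 8.5% + 2,721 × ¥2.85 = ¥15,690.24.
Line 4 (3485.52.66, Orador, 2,267 units, ¥93,808.46):
Base rate for 3485.52.66 is 32.5%.
Duty = ¥93,808.46 × 32.5% = ¥30,487.75.
Total = ¥9,639.36 + ¥996.82 + ¥15,690.24 + ¥30,487.75 = ¥56,814.17.

¥56,814.17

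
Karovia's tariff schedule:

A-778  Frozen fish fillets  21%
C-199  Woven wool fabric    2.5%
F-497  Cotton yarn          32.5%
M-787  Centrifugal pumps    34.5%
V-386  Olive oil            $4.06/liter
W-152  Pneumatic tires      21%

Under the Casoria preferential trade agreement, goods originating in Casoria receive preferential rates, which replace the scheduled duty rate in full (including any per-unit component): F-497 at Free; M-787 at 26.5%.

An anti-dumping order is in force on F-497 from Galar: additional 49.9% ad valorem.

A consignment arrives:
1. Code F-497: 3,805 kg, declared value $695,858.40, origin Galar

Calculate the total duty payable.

Line 1 (F-497, Galar, 3,805 kg, $695,858.40):
Base rate for F-497 is 32.5%.
F-497 has an FTA preferential rate, but origin Galar is not Casoria; base rate stands.
Additional duty on F-497 from Galar: +49.9%. Applied ad valorem rate: 32.5% + 49.9% = 82.4%.
Duty = $695,858.40 × 82.4% = $573,387.32.

$573,387.32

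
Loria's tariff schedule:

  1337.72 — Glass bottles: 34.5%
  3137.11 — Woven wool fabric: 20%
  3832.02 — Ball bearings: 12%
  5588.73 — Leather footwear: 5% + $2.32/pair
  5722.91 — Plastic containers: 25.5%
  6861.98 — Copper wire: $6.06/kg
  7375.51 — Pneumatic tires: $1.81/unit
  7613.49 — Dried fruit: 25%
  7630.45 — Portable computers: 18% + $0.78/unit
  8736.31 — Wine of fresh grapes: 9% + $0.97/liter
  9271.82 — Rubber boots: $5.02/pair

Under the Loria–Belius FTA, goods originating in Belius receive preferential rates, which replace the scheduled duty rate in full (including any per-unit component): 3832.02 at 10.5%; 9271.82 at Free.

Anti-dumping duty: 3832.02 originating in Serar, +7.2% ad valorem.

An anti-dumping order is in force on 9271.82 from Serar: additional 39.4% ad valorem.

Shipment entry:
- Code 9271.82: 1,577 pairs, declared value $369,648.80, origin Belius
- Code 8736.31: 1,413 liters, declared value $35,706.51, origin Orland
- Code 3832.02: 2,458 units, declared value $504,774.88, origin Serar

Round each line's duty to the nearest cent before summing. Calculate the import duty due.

$101,500.98

Line 1 (9271.82, Belius, 1,577 pairs, $369,648.80):
Base rate for 9271.82 is $5.02/pair.
Origin Belius qualifies under the Loria–Belius agreement and 9271.82 is covered: preferential rate Free applies instead.
The additional-duty order on 9271.82 targets Serar, not Belius; it does not apply.
Duty = $369,648.80 × 0% = $0.00.
Line 2 (8736.31, Orland, 1,413 liters, $35,706.51):
Base rate for 8736.31 is 9% + $0.97/liter.
Duty = $35,706.51 × 9% + 1,413 × $0.97 = $4,584.20.
Line 3 (3832.02, Serar, 2,458 units, $504,774.88):
Base rate for 3832.02 is 12%.
3832.02 has an FTA preferential rate, but origin Serar is not Belius; base rate stands.
Additional duty on 3832.02 from Serar: +7.2%. Applied ad valorem rate: 12% + 7.2% = 19.2%.
Duty = $504,774.88 × 19.2% = $96,916.78.
Total = $0.00 + $4,584.20 + $96,916.78 = $101,500.98.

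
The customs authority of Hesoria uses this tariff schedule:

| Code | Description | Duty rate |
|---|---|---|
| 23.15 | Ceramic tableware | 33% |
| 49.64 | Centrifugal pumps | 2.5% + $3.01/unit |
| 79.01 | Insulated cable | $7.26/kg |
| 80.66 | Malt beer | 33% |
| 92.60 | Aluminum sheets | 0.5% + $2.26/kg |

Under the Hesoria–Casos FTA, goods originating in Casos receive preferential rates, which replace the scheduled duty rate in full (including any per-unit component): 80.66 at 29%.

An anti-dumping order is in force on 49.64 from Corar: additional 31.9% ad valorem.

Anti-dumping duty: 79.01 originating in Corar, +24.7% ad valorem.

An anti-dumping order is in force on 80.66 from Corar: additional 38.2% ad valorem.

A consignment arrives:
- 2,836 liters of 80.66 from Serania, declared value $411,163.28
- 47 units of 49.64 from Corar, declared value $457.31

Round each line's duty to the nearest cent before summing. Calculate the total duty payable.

Line 1 (80.66, Serania, 2,836 liters, $411,163.28):
Base rate for 80.66 is 33%.
80.66 has an FTA preferential rate, but origin Serania is not Casos; base rate stands.
The additional-duty order on 80.66 targets Corar, not Serania; it does not apply.
Duty = $411,163.28 × 33% = $135,683.88.
Line 2 (49.64, Corar, 47 units, $457.31):
Base rate for 49.64 is 2.5% + $3.01/unit.
Additional duty on 49.64 from Corar: +31.9%. Applied ad valorem rate: 2.5% + 31.9% = 34.4%.
Duty = $457.31 × 34.4% + 47 × $3.01 = $298.78.
Total = $135,683.88 + $298.78 = $135,982.66.

$135,982.66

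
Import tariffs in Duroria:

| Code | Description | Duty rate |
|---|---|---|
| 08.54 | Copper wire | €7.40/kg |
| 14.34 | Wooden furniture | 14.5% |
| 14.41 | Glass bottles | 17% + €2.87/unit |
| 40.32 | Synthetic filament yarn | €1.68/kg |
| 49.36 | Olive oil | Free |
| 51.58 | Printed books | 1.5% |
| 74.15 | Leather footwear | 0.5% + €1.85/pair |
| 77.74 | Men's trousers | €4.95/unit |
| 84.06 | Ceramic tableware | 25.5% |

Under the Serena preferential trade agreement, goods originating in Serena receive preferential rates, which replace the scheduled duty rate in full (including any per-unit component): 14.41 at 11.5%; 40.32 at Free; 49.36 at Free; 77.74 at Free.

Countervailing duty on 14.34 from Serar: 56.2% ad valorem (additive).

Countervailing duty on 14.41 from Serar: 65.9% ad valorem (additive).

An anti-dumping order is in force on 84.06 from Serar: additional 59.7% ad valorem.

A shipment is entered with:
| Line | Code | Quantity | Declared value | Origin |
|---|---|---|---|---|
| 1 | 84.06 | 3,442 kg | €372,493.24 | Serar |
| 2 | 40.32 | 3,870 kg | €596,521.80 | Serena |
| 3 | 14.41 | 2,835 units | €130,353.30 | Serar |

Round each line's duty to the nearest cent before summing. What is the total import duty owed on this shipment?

€433,563.58

Line 1 (84.06, Serar, 3,442 kg, €372,493.24):
Base rate for 84.06 is 25.5%.
Additional duty on 84.06 from Serar: +59.7%. Applied ad valorem rate: 25.5% + 59.7% = 85.2%.
Duty = €372,493.24 × 85.2% = €317,364.24.
Line 2 (40.32, Serena, 3,870 kg, €596,521.80):
Base rate for 40.32 is €1.68/kg.
Origin Serena qualifies under the Duroria–Serena agreement and 40.32 is covered: preferential rate Free applies instead.
Duty = €596,521.80 × 0% = €0.00.
Line 3 (14.41, Serar, 2,835 units, €130,353.30):
Base rate for 14.41 is 17% + €2.87/unit.
14.41 has an FTA preferential rate, but origin Serar is not Serena; base rate stands.
Additional duty on 14.41 from Serar: +65.9%. Applied ad valorem rate: 17% + 65.9% = 82.9%.
Duty = €130,353.30 × 82.9% + 2,835 × €2.87 = €116,199.34.
Total = €317,364.24 + €0.00 + €116,199.34 = €433,563.58.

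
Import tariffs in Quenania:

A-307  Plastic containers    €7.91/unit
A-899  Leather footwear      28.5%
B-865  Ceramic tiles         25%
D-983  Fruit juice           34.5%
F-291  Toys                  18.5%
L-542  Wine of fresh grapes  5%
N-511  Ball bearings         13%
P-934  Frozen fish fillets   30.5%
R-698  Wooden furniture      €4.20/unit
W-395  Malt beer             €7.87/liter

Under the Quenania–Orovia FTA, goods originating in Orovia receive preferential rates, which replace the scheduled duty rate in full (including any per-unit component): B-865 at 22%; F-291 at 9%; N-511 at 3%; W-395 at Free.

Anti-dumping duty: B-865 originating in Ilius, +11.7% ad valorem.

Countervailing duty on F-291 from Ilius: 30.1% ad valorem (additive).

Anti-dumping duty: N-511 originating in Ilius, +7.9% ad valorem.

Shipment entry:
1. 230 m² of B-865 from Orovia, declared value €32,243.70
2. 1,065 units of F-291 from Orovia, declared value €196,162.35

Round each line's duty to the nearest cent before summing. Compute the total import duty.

€24,748.22

Line 1 (B-865, Orovia, 230 m², €32,243.70):
Base rate for B-865 is 25%.
Origin Orovia qualifies under the Quenania–Orovia agreement and B-865 is covered: preferential rate 22% applies instead.
The additional-duty order on B-865 targets Ilius, not Orovia; it does not apply.
Duty = €32,243.70 × 22% = €7,093.61.
Line 2 (F-291, Orovia, 1,065 units, €196,162.35):
Base rate for F-291 is 18.5%.
Origin Orovia qualifies under the Quenania–Orovia agreement and F-291 is covered: preferential rate 9% applies instead.
The additional-duty order on F-291 targets Ilius, not Orovia; it does not apply.
Duty = €196,162.35 × 9% = €17,654.61.
Total = €7,093.61 + €17,654.61 = €24,748.22.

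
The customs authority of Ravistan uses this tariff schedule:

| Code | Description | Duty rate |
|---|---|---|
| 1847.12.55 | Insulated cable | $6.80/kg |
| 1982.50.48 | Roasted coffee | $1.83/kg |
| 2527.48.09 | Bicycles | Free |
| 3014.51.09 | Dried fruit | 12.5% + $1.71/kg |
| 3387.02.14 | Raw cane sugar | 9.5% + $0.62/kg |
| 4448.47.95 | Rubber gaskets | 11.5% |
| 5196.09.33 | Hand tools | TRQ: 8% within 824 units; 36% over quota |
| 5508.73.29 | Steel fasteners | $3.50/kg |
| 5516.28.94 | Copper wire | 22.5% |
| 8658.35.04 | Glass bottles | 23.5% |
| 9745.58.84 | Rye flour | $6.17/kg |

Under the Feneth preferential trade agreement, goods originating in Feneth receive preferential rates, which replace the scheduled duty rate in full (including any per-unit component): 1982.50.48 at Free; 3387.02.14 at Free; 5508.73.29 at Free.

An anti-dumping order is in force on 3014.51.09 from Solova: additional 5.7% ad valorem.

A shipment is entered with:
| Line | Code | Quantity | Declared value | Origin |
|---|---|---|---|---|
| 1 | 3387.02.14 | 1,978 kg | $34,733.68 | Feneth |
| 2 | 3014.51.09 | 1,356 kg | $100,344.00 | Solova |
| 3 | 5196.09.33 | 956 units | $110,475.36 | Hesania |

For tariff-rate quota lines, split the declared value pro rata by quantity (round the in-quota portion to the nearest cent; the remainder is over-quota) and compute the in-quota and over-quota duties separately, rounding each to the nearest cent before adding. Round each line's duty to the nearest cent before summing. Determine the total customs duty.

$33,690.50

Line 1 (3387.02.14, Feneth, 1,978 kg, $34,733.68):
Base rate for 3387.02.14 is 9.5% + $0.62/kg.
Origin Feneth qualifies under the Ravistan–Feneth agreement and 3387.02.14 is covered: preferential rate Free applies instead.
Duty = $34,733.68 × 0% = $0.00.
Line 2 (3014.51.09, Solova, 1,356 kg, $100,344.00):
Base rate for 3014.51.09 is 12.5% + $1.71/kg.
Additional duty on 3014.51.09 from Solova: +5.7%. Applied ad valorem rate: 12.5% + 5.7% = 18.2%.
Duty = $100,344.00 × 18.2% + 1,356 × $1.71 = $20,581.37.
Line 3 (5196.09.33, Hesania, 956 units, $110,475.36):
Code 5196.09.33 is under a tariff-rate quota (threshold 824 units). In-quota: 824 units at 8%; over-quota: 132 units at 36%.
Pro-rata value split: in-quota = $110,475.36 × 824/956 = $95,221.44; over-quota = $110,475.36 − $95,221.44 = $15,253.92.
In-quota duty = $95,221.44 × 8% = $7,617.72. Over-quota duty = $15,253.92 × 36% = $5,491.41.
Line duty = $7,617.72 + $5,491.41 = $13,109.13.
Total = $0.00 + $20,581.37 + $13,109.13 = $33,690.50.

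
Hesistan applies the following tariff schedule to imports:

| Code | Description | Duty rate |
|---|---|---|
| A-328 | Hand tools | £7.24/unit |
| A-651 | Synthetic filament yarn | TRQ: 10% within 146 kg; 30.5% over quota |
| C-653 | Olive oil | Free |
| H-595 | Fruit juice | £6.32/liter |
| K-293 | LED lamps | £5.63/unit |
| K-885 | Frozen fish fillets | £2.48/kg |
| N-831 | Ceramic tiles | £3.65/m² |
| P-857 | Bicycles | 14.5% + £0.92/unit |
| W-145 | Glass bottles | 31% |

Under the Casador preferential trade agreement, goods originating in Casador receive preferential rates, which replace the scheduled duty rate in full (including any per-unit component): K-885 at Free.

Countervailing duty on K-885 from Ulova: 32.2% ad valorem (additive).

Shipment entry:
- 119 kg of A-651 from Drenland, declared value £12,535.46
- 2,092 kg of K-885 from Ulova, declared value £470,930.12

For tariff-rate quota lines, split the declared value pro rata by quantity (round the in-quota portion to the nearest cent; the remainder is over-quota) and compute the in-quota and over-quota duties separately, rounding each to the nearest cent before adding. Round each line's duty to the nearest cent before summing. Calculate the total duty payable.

£158,081.21

Line 1 (A-651, Drenland, 119 kg, £12,535.46):
Code A-651 is under a tariff-rate quota (threshold 146 kg). Quantity 119 kg is within the quota, so the in-quota rate 10% applies to the full value.
Duty = £12,535.46 × 10% = £1,253.55.
Line 2 (K-885, Ulova, 2,092 kg, £470,930.12):
Base rate for K-885 is £2.48/kg.
K-885 has an FTA preferential rate, but origin Ulova is not Casador; base rate stands.
Additional duty on K-885 from Ulova: +32.2% ad valorem. Applied ad valorem rate = 32.2%.
Duty = £470,930.12 × 32.2% + 2,092 × £2.48 = £156,827.66.
Total = £1,253.55 + £156,827.66 = £158,081.21.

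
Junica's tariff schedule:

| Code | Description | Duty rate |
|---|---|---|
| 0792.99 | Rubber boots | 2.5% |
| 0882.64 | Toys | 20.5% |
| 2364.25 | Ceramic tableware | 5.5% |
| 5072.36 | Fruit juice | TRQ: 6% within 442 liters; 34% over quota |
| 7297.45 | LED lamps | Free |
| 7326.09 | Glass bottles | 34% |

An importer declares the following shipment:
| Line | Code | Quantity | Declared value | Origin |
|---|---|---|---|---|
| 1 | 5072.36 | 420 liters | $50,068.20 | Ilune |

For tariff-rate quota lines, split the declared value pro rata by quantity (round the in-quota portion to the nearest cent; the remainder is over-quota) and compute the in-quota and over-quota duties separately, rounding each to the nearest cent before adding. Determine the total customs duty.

Line 1 (5072.36, Ilune, 420 liters, $50,068.20):
Code 5072.36 is under a tariff-rate quota (threshold 442 liters). Quantity 420 liters is within the quota, so the in-quota rate 6% applies to the full value.
Duty = $50,068.20 × 6% = $3,004.09.

$3,004.09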